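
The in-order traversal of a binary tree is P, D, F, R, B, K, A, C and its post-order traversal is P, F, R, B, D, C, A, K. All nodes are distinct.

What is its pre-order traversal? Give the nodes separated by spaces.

K D P B R F A C

The last element of post-order is the root; it splits in-order into left and right subtrees.
Root K: left subtree has 5 nodes {P, D, F, R, B}, right has 2 {A, C}.
  Root D: left subtree has 1 node {P}, right has 3 {F, R, B}.
    Root B: left subtree has 2 nodes {F, R}, right has 0 { }.
      Root R: left subtree has 1 node {F}, right has 0 { }.
  Root A: left subtree has 0 nodes { }, right has 1 {C}.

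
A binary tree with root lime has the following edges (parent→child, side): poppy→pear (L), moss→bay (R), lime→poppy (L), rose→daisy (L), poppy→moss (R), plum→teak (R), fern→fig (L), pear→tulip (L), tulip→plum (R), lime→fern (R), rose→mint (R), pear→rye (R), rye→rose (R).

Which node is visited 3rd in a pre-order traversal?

Pre-order visits the node, then its left subtree, then its right subtree.
Visit lime.
At lime: go left to poppy.
  Visit poppy.
  At poppy: go left to pear.
    Visit pear.
    At pear: go left to tulip.
      Visit tulip.
      At tulip: no left child.
      At tulip: go right to plum.
        Visit plum.
        At plum: no left child.
        At plum: go right to teak.
          teak is a leaf — visit teak.
    At pear: go right to rye.
      Visit rye.
      At rye: no left child.
      At rye: go right to rose.
        Visit rose.
        At rose: go left to daisy.
          daisy is a leaf — visit daisy.
        At rose: go right to mint.
          mint is a leaf — visit mint.
  At poppy: go right to moss.
    Visit moss.
    At moss: no left child.
    At moss: go right to bay.
      bay is a leaf — visit bay.
At lime: go right to fern.
  Visit fern.
  At fern: go left to fig.
    fig is a leaf — visit fig.
  At fern: no right child.
Full pre-order sequence: lime, poppy, pear, tulip, plum, teak, rye, rose, daisy, mint, moss, bay, fern, fig.

pear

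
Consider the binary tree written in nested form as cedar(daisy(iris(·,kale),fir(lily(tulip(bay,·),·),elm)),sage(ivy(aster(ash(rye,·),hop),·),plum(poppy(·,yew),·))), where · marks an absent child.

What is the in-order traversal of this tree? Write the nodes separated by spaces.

iris kale daisy bay tulip lily fir elm cedar rye ash aster hop ivy sage poppy yew plum

In-order visits the left subtree, then the node, then the right subtree.
At cedar: go left to daisy.
  At daisy: go left to iris.
    At iris: no left child.
    Visit iris.
    At iris: go right to kale.
      kale is a leaf — visit kale.
  Visit daisy.
  At daisy: go right to fir.
    At fir: go left to lily.
      At lily: go left to tulip.
        At tulip: go left to bay.
          bay is a leaf — visit bay.
        Visit tulip.
        At tulip: no right child.
      Visit lily.
      At lily: no right child.
    Visit fir.
    At fir: go right to elm.
      elm is a leaf — visit elm.
Visit cedar.
At cedar: go right to sage.
  At sage: go left to ivy.
    At ivy: go left to aster.
      At aster: go left to ash.
        At ash: go left to rye.
          rye is a leaf — visit rye.
        Visit ash.
        At ash: no right child.
      Visit aster.
      At aster: go right to hop.
        hop is a leaf — visit hop.
    Visit ivy.
    At ivy: no right child.
  Visit sage.
  At sage: go right to plum.
    At plum: go left to poppy.
      At poppy: no left child.
      Visit poppy.
      At poppy: go right to yew.
        yew is a leaf — visit yew.
    Visit plum.
    At plum: no right child.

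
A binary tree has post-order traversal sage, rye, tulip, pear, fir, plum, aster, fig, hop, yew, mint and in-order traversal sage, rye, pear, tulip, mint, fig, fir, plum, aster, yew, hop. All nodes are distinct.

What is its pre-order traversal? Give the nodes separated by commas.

mint, pear, rye, sage, tulip, yew, fig, aster, plum, fir, hop

The last element of post-order is the root; it splits in-order into left and right subtrees.
Root mint: left subtree has 4 nodes {sage, rye, pear, tulip}, right has 6 {fig, fir, plum, aster, yew, hop}.
  Root pear: left subtree has 2 nodes {sage, rye}, right has 1 {tulip}.
    Root rye: left subtree has 1 node {sage}, right has 0 { }.
  Root yew: left subtree has 4 nodes {fig, fir, plum, aster}, right has 1 {hop}.
    Root fig: left subtree has 0 nodes { }, right has 3 {fir, plum, aster}.
      Root aster: left subtree has 2 nodes {fir, plum}, right has 0 { }.
        Root plum: left subtree has 1 node {fir}, right has 0 { }.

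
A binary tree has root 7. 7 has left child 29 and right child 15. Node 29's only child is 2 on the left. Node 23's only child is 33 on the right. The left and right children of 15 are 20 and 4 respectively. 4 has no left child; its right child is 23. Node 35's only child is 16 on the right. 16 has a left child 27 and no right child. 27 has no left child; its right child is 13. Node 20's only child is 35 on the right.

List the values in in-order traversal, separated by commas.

In-order visits the left subtree, then the node, then the right subtree.
At 7: go left to 29.
  At 29: go left to 2.
    2 is a leaf — visit 2.
  Visit 29.
  At 29: no right child.
Visit 7.
At 7: go right to 15.
  At 15: go left to 20.
    At 20: no left child.
    Visit 20.
    At 20: go right to 35.
      At 35: no left child.
      Visit 35.
      At 35: go right to 16.
        At 16: go left to 27.
          At 27: no left child.
          Visit 27.
          At 27: go right to 13.
            13 is a leaf — visit 13.
        Visit 16.
        At 16: no right child.
  Visit 15.
  At 15: go right to 4.
    At 4: no left child.
    Visit 4.
    At 4: go right to 23.
      At 23: no left child.
      Visit 23.
      At 23: go right to 33.
        33 is a leaf — visit 33.

2, 29, 7, 20, 35, 27, 13, 16, 15, 4, 23, 33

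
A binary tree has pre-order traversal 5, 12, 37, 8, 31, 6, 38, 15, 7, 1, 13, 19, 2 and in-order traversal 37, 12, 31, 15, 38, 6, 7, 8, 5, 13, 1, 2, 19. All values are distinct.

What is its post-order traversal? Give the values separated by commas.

The first element of pre-order is the root; it splits in-order into left and right subtrees.
Root 5: left subtree has 8 nodes {37, 12, 31, 15, 38, 6, 7, 8}, right has 4 {13, 1, 2, 19}.
  Root 12: left subtree has 1 node {37}, right has 6 {31, 15, 38, 6, 7, 8}.
    Root 8: left subtree has 5 nodes {31, 15, 38, 6, 7}, right has 0 { }.
      Root 31: left subtree has 0 nodes { }, right has 4 {15, 38, 6, 7}.
        Root 6: left subtree has 2 nodes {15, 38}, right has 1 {7}.
          Root 38: left subtree has 1 node {15}, right has 0 { }.
  Root 1: left subtree has 1 node {13}, right has 2 {2, 19}.
    Root 19: left subtree has 1 node {2}, right has 0 { }.

37, 15, 38, 7, 6, 31, 8, 12, 13, 2, 19, 1, 5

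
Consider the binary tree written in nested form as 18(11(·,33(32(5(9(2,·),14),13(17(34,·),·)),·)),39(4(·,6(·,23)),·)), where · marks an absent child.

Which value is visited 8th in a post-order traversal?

Post-order visits the left subtree, then the right subtree, then the node.
At 18: go left to 11.
  At 11: no left child.
  At 11: go right to 33.
    At 33: go left to 32.
      At 32: go left to 5.
        At 5: go left to 9.
          At 9: go left to 2.
            2 is a leaf — visit 2.
          At 9: no right child.
          Visit 9.
        At 5: go right to 14.
          14 is a leaf — visit 14.
        Visit 5.
      At 32: go right to 13.
        At 13: go left to 17.
          At 17: go left to 34.
            34 is a leaf — visit 34.
          At 17: no right child.
          Visit 17.
        At 13: no right child.
        Visit 13.
      Visit 32.
    At 33: no right child.
    Visit 33.
  Visit 11.
At 18: go right to 39.
  At 39: go left to 4.
    At 4: no left child.
    At 4: go right to 6.
      At 6: no left child.
      At 6: go right to 23.
        23 is a leaf — visit 23.
      Visit 6.
    Visit 4.
  At 39: no right child.
  Visit 39.
Visit 18.
Full post-order sequence: 2, 9, 14, 5, 34, 17, 13, 32, 33, 11, 23, 6, 4, 39, 18.

32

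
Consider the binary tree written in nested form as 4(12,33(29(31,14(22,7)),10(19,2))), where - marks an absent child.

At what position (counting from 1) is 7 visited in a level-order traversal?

11

Level-order visits nodes level by level from the root, left to right within each level.
Level 0: 4
Level 1: 12, 33
Level 2: 29, 10
Level 3: 31, 14, 19, 2
Level 4: 22, 7
Full level-order sequence: 4, 12, 33, 29, 10, 31, 14, 19, 2, 22, 7.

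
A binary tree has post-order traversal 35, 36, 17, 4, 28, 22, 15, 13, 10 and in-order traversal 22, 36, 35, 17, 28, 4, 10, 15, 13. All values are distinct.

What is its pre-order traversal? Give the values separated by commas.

The last element of post-order is the root; it splits in-order into left and right subtrees.
Root 10: left subtree has 6 nodes {22, 36, 35, 17, 28, 4}, right has 2 {15, 13}.
  Root 22: left subtree has 0 nodes { }, right has 5 {36, 35, 17, 28, 4}.
    Root 28: left subtree has 3 nodes {36, 35, 17}, right has 1 {4}.
      Root 17: left subtree has 2 nodes {36, 35}, right has 0 { }.
        Root 36: left subtree has 0 nodes { }, right has 1 {35}.
  Root 13: left subtree has 1 node {15}, right has 0 { }.

10, 22, 28, 17, 36, 35, 4, 13, 15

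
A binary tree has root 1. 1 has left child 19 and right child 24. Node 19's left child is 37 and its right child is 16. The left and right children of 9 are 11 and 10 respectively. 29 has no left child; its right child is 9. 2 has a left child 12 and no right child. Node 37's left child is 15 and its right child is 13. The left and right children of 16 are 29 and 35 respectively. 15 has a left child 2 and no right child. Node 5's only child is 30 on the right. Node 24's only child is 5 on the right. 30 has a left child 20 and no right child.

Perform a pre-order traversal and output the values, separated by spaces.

Pre-order visits the node, then its left subtree, then its right subtree.
Visit 1.
At 1: go left to 19.
  Visit 19.
  At 19: go left to 37.
    Visit 37.
    At 37: go left to 15.
      Visit 15.
      At 15: go left to 2.
        Visit 2.
        At 2: go left to 12.
          12 is a leaf — visit 12.
        At 2: no right child.
      At 15: no right child.
    At 37: go right to 13.
      13 is a leaf — visit 13.
  At 19: go right to 16.
    Visit 16.
    At 16: go left to 29.
      Visit 29.
      At 29: no left child.
      At 29: go right to 9.
        Visit 9.
        At 9: go left to 11.
          11 is a leaf — visit 11.
        At 9: go right to 10.
          10 is a leaf — visit 10.
    At 16: go right to 35.
      35 is a leaf — visit 35.
At 1: go right to 24.
  Visit 24.
  At 24: no left child.
  At 24: go right to 5.
    Visit 5.
    At 5: no left child.
    At 5: go right to 30.
      Visit 30.
      At 30: go left to 20.
        20 is a leaf — visit 20.
      At 30: no right child.

1 19 37 15 2 12 13 16 29 9 11 10 35 24 5 30 20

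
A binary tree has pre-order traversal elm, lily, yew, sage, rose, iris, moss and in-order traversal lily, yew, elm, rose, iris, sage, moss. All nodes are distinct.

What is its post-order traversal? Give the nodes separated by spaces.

The first element of pre-order is the root; it splits in-order into left and right subtrees.
Root elm: left subtree has 2 nodes {lily, yew}, right has 4 {rose, iris, sage, moss}.
  Root lily: left subtree has 0 nodes { }, right has 1 {yew}.
  Root sage: left subtree has 2 nodes {rose, iris}, right has 1 {moss}.
    Root rose: left subtree has 0 nodes { }, right has 1 {iris}.

yew lily iris rose moss sage elm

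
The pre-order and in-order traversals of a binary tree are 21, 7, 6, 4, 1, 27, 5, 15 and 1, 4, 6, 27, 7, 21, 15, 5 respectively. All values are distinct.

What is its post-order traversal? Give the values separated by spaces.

The first element of pre-order is the root; it splits in-order into left and right subtrees.
Root 21: left subtree has 5 nodes {1, 4, 6, 27, 7}, right has 2 {15, 5}.
  Root 7: left subtree has 4 nodes {1, 4, 6, 27}, right has 0 { }.
    Root 6: left subtree has 2 nodes {1, 4}, right has 1 {27}.
      Root 4: left subtree has 1 node {1}, right has 0 { }.
  Root 5: left subtree has 1 node {15}, right has 0 { }.

1 4 27 6 7 15 5 21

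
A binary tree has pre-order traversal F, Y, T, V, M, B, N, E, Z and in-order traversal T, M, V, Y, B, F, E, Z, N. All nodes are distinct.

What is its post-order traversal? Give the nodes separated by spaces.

The first element of pre-order is the root; it splits in-order into left and right subtrees.
Root F: left subtree has 5 nodes {T, M, V, Y, B}, right has 3 {E, Z, N}.
  Root Y: left subtree has 3 nodes {T, M, V}, right has 1 {B}.
    Root T: left subtree has 0 nodes { }, right has 2 {M, V}.
      Root V: left subtree has 1 node {M}, right has 0 { }.
  Root N: left subtree has 2 nodes {E, Z}, right has 0 { }.
    Root E: left subtree has 0 nodes { }, right has 1 {Z}.

M V T B Y Z E N F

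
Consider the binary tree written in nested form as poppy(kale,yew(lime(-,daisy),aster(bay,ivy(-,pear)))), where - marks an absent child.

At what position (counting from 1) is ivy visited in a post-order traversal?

6

Post-order visits the left subtree, then the right subtree, then the node.
At poppy: go left to kale.
  kale is a leaf — visit kale.
At poppy: go right to yew.
  At yew: go left to lime.
    At lime: no left child.
    At lime: go right to daisy.
      daisy is a leaf — visit daisy.
    Visit lime.
  At yew: go right to aster.
    At aster: go left to bay.
      bay is a leaf — visit bay.
    At aster: go right to ivy.
      At ivy: no left child.
      At ivy: go right to pear.
        pear is a leaf — visit pear.
      Visit ivy.
    Visit aster.
  Visit yew.
Visit poppy.
Full post-order sequence: kale, daisy, lime, bay, pear, ivy, aster, yew, poppy.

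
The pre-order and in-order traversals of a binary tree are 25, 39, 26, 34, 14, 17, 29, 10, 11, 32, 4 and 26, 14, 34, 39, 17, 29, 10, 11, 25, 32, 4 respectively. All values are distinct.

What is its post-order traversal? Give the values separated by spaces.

14 34 26 11 10 29 17 39 4 32 25

The first element of pre-order is the root; it splits in-order into left and right subtrees.
Root 25: left subtree has 8 nodes {26, 14, 34, 39, 17, 29, 10, 11}, right has 2 {32, 4}.
  Root 39: left subtree has 3 nodes {26, 14, 34}, right has 4 {17, 29, 10, 11}.
    Root 26: left subtree has 0 nodes { }, right has 2 {14, 34}.
      Root 34: left subtree has 1 node {14}, right has 0 { }.
    Root 17: left subtree has 0 nodes { }, right has 3 {29, 10, 11}.
      Root 29: left subtree has 0 nodes { }, right has 2 {10, 11}.
        Root 10: left subtree has 0 nodes { }, right has 1 {11}.
  Root 32: left subtree has 0 nodes { }, right has 1 {4}.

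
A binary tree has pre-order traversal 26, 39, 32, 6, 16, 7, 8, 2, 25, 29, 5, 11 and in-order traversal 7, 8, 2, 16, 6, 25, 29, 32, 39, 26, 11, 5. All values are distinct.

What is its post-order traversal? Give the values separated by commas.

The first element of pre-order is the root; it splits in-order into left and right subtrees.
Root 26: left subtree has 9 nodes {7, 8, 2, 16, 6, 25, 29, 32, 39}, right has 2 {11, 5}.
  Root 39: left subtree has 8 nodes {7, 8, 2, 16, 6, 25, 29, 32}, right has 0 { }.
    Root 32: left subtree has 7 nodes {7, 8, 2, 16, 6, 25, 29}, right has 0 { }.
      Root 6: left subtree has 4 nodes {7, 8, 2, 16}, right has 2 {25, 29}.
        Root 16: left subtree has 3 nodes {7, 8, 2}, right has 0 { }.
          Root 7: left subtree has 0 nodes { }, right has 2 {8, 2}.
            Root 8: left subtree has 0 nodes { }, right has 1 {2}.
        Root 25: left subtree has 0 nodes { }, right has 1 {29}.
  Root 5: left subtree has 1 node {11}, right has 0 { }.

2, 8, 7, 16, 29, 25, 6, 32, 39, 11, 5, 26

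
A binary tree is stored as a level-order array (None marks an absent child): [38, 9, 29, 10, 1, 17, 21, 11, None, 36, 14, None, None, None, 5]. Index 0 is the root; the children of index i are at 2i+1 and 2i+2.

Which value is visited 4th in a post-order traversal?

Post-order visits the left subtree, then the right subtree, then the node.
At 38: go left to 9.
  At 9: go left to 10.
    At 10: go left to 11.
      11 is a leaf — visit 11.
    At 10: no right child.
    Visit 10.
  At 9: go right to 1.
    At 1: go left to 36.
      36 is a leaf — visit 36.
    At 1: go right to 14.
      14 is a leaf — visit 14.
    Visit 1.
  Visit 9.
At 38: go right to 29.
  At 29: go left to 17.
    17 is a leaf — visit 17.
  At 29: go right to 21.
    At 21: no left child.
    At 21: go right to 5.
      5 is a leaf — visit 5.
    Visit 21.
  Visit 29.
Visit 38.
Full post-order sequence: 11, 10, 36, 14, 1, 9, 17, 5, 21, 29, 38.

14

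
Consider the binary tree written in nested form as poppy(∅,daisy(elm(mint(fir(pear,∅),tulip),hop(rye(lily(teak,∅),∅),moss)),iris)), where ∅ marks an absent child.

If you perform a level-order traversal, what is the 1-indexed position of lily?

12

Level-order visits nodes level by level from the root, left to right within each level.
Level 0: poppy
Level 1: daisy
Level 2: elm, iris
Level 3: mint, hop
Level 4: fir, tulip, rye, moss
Level 5: pear, lily
Level 6: teak
Full level-order sequence: poppy, daisy, elm, iris, mint, hop, fir, tulip, rye, moss, pear, lily, teak.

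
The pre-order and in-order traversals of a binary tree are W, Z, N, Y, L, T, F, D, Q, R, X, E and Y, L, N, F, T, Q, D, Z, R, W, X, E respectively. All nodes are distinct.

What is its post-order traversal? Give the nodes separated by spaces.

L Y F Q D T N R Z E X W

The first element of pre-order is the root; it splits in-order into left and right subtrees.
Root W: left subtree has 9 nodes {Y, L, N, F, T, Q, D, Z, R}, right has 2 {X, E}.
  Root Z: left subtree has 7 nodes {Y, L, N, F, T, Q, D}, right has 1 {R}.
    Root N: left subtree has 2 nodes {Y, L}, right has 4 {F, T, Q, D}.
      Root Y: left subtree has 0 nodes { }, right has 1 {L}.
      Root T: left subtree has 1 node {F}, right has 2 {Q, D}.
        Root D: left subtree has 1 node {Q}, right has 0 { }.
  Root X: left subtree has 0 nodes { }, right has 1 {E}.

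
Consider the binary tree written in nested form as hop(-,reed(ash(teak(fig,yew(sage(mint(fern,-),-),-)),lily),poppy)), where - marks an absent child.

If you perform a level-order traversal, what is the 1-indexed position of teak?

5

Level-order visits nodes level by level from the root, left to right within each level.
Level 0: hop
Level 1: reed
Level 2: ash, poppy
Level 3: teak, lily
Level 4: fig, yew
Level 5: sage
Level 6: mint
Level 7: fern
Full level-order sequence: hop, reed, ash, poppy, teak, lily, fig, yew, sage, mint, fern.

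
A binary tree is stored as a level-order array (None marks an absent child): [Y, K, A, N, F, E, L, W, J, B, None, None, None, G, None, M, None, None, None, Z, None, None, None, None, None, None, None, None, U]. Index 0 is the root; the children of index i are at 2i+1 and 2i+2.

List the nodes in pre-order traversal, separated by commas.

Pre-order visits the node, then its left subtree, then its right subtree.
Visit Y.
At Y: go left to K.
  Visit K.
  At K: go left to N.
    Visit N.
    At N: go left to W.
      Visit W.
      At W: go left to M.
        M is a leaf — visit M.
      At W: no right child.
    At N: go right to J.
      J is a leaf — visit J.
  At K: go right to F.
    Visit F.
    At F: go left to B.
      Visit B.
      At B: go left to Z.
        Z is a leaf — visit Z.
      At B: no right child.
    At F: no right child.
At Y: go right to A.
  Visit A.
  At A: go left to E.
    E is a leaf — visit E.
  At A: go right to L.
    Visit L.
    At L: go left to G.
      Visit G.
      At G: no left child.
      At G: go right to U.
        U is a leaf — visit U.
    At L: no right child.

Y, K, N, W, M, J, F, B, Z, A, E, L, G, U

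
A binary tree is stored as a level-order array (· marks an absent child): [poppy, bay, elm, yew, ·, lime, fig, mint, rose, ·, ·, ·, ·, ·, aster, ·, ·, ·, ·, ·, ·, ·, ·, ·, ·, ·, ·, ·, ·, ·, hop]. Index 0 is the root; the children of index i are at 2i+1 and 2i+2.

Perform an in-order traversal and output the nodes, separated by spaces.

mint yew rose bay poppy lime elm fig aster hop

In-order visits the left subtree, then the node, then the right subtree.
At poppy: go left to bay.
  At bay: go left to yew.
    At yew: go left to mint.
      mint is a leaf — visit mint.
    Visit yew.
    At yew: go right to rose.
      rose is a leaf — visit rose.
  Visit bay.
  At bay: no right child.
Visit poppy.
At poppy: go right to elm.
  At elm: go left to lime.
    lime is a leaf — visit lime.
  Visit elm.
  At elm: go right to fig.
    At fig: no left child.
    Visit fig.
    At fig: go right to aster.
      At aster: no left child.
      Visit aster.
      At aster: go right to hop.
        hop is a leaf — visit hop.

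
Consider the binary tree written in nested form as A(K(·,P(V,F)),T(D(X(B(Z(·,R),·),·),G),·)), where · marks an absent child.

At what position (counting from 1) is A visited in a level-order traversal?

Level-order visits nodes level by level from the root, left to right within each level.
Level 0: A
Level 1: K, T
Level 2: P, D
Level 3: V, F, X, G
Level 4: B
Level 5: Z
Level 6: R
Full level-order sequence: A, K, T, P, D, V, F, X, G, B, Z, R.

1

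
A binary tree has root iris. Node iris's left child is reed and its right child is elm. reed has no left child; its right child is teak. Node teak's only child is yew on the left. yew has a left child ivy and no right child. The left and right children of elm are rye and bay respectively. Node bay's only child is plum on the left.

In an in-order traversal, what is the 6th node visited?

rye

In-order visits the left subtree, then the node, then the right subtree.
At iris: go left to reed.
  At reed: no left child.
  Visit reed.
  At reed: go right to teak.
    At teak: go left to yew.
      At yew: go left to ivy.
        ivy is a leaf — visit ivy.
      Visit yew.
      At yew: no right child.
    Visit teak.
    At teak: no right child.
Visit iris.
At iris: go right to elm.
  At elm: go left to rye.
    rye is a leaf — visit rye.
  Visit elm.
  At elm: go right to bay.
    At bay: go left to plum.
      plum is a leaf — visit plum.
    Visit bay.
    At bay: no right child.
Full in-order sequence: reed, ivy, yew, teak, iris, rye, elm, plum, bay.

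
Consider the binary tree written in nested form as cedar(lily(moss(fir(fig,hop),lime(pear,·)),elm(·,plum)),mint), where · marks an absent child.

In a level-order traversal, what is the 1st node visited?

cedar

Level-order visits nodes level by level from the root, left to right within each level.
Level 0: cedar
Level 1: lily, mint
Level 2: moss, elm
Level 3: fir, lime, plum
Level 4: fig, hop, pear
Full level-order sequence: cedar, lily, mint, moss, elm, fir, lime, plum, fig, hop, pear.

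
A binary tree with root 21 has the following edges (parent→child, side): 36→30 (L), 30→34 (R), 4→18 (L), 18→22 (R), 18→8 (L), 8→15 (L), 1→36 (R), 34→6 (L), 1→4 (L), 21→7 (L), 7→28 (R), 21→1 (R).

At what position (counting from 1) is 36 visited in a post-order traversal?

11

Post-order visits the left subtree, then the right subtree, then the node.
At 21: go left to 7.
  At 7: no left child.
  At 7: go right to 28.
    28 is a leaf — visit 28.
  Visit 7.
At 21: go right to 1.
  At 1: go left to 4.
    At 4: go left to 18.
      At 18: go left to 8.
        At 8: go left to 15.
          15 is a leaf — visit 15.
        At 8: no right child.
        Visit 8.
      At 18: go right to 22.
        22 is a leaf — visit 22.
      Visit 18.
    At 4: no right child.
    Visit 4.
  At 1: go right to 36.
    At 36: go left to 30.
      At 30: no left child.
      At 30: go right to 34.
        At 34: go left to 6.
          6 is a leaf — visit 6.
        At 34: no right child.
        Visit 34.
      Visit 30.
    At 36: no right child.
    Visit 36.
  Visit 1.
Visit 21.
Full post-order sequence: 28, 7, 15, 8, 22, 18, 4, 6, 34, 30, 36, 1, 21.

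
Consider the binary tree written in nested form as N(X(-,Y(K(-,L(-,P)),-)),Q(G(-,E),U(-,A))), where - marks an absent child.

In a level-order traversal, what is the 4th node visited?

Y

Level-order visits nodes level by level from the root, left to right within each level.
Level 0: N
Level 1: X, Q
Level 2: Y, G, U
Level 3: K, E, A
Level 4: L
Level 5: P
Full level-order sequence: N, X, Q, Y, G, U, K, E, A, L, P.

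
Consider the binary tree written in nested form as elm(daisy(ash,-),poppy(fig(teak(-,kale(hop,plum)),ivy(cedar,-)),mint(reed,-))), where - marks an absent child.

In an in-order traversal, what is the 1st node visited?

In-order visits the left subtree, then the node, then the right subtree.
At elm: go left to daisy.
  At daisy: go left to ash.
    ash is a leaf — visit ash.
  Visit daisy.
  At daisy: no right child.
Visit elm.
At elm: go right to poppy.
  At poppy: go left to fig.
    At fig: go left to teak.
      At teak: no left child.
      Visit teak.
      At teak: go right to kale.
        At kale: go left to hop.
          hop is a leaf — visit hop.
        Visit kale.
        At kale: go right to plum.
          plum is a leaf — visit plum.
    Visit fig.
    At fig: go right to ivy.
      At ivy: go left to cedar.
        cedar is a leaf — visit cedar.
      Visit ivy.
      At ivy: no right child.
  Visit poppy.
  At poppy: go right to mint.
    At mint: go left to reed.
      reed is a leaf — visit reed.
    Visit mint.
    At mint: no right child.
Full in-order sequence: ash, daisy, elm, teak, hop, kale, plum, fig, cedar, ivy, poppy, reed, mint.

ash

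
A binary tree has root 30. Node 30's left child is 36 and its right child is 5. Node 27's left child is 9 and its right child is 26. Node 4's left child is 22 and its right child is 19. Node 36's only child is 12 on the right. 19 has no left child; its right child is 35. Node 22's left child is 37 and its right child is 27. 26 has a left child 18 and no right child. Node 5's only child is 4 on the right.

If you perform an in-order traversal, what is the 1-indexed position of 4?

11

In-order visits the left subtree, then the node, then the right subtree.
At 30: go left to 36.
  At 36: no left child.
  Visit 36.
  At 36: go right to 12.
    12 is a leaf — visit 12.
Visit 30.
At 30: go right to 5.
  At 5: no left child.
  Visit 5.
  At 5: go right to 4.
    At 4: go left to 22.
      At 22: go left to 37.
        37 is a leaf — visit 37.
      Visit 22.
      At 22: go right to 27.
        At 27: go left to 9.
          9 is a leaf — visit 9.
        Visit 27.
        At 27: go right to 26.
          At 26: go left to 18.
            18 is a leaf — visit 18.
          Visit 26.
          At 26: no right child.
    Visit 4.
    At 4: go right to 19.
      At 19: no left child.
      Visit 19.
      At 19: go right to 35.
        35 is a leaf — visit 35.
Full in-order sequence: 36, 12, 30, 5, 37, 22, 9, 27, 18, 26, 4, 19, 35.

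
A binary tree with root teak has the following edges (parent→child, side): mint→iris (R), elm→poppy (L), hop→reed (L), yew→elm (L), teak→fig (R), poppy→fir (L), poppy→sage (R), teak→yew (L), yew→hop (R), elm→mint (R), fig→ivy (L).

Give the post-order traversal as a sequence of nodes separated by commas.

fir, sage, poppy, iris, mint, elm, reed, hop, yew, ivy, fig, teak

Post-order visits the left subtree, then the right subtree, then the node.
At teak: go left to yew.
  At yew: go left to elm.
    At elm: go left to poppy.
      At poppy: go left to fir.
        fir is a leaf — visit fir.
      At poppy: go right to sage.
        sage is a leaf — visit sage.
      Visit poppy.
    At elm: go right to mint.
      At mint: no left child.
      At mint: go right to iris.
        iris is a leaf — visit iris.
      Visit mint.
    Visit elm.
  At yew: go right to hop.
    At hop: go left to reed.
      reed is a leaf — visit reed.
    At hop: no right child.
    Visit hop.
  Visit yew.
At teak: go right to fig.
  At fig: go left to ivy.
    ivy is a leaf — visit ivy.
  At fig: no right child.
  Visit fig.
Visit teak.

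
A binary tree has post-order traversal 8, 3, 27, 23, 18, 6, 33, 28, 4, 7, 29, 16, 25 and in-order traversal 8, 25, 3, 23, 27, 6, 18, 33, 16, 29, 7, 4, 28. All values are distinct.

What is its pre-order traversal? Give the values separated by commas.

The last element of post-order is the root; it splits in-order into left and right subtrees.
Root 25: left subtree has 1 node {8}, right has 11 {3, 23, 27, 6, 18, 33, 16, 29, 7, 4, 28}.
  Root 16: left subtree has 6 nodes {3, 23, 27, 6, 18, 33}, right has 4 {29, 7, 4, 28}.
    Root 33: left subtree has 5 nodes {3, 23, 27, 6, 18}, right has 0 { }.
      Root 6: left subtree has 3 nodes {3, 23, 27}, right has 1 {18}.
        Root 23: left subtree has 1 node {3}, right has 1 {27}.
    Root 29: left subtree has 0 nodes { }, right has 3 {7, 4, 28}.
      Root 7: left subtree has 0 nodes { }, right has 2 {4, 28}.
        Root 4: left subtree has 0 nodes { }, right has 1 {28}.

25, 8, 16, 33, 6, 23, 3, 27, 18, 29, 7, 4, 28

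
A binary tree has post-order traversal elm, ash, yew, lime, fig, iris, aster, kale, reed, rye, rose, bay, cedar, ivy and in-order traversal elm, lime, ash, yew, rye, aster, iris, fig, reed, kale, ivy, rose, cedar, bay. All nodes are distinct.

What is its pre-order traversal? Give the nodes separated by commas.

ivy, rye, lime, elm, yew, ash, reed, aster, iris, fig, kale, cedar, rose, bay

The last element of post-order is the root; it splits in-order into left and right subtrees.
Root ivy: left subtree has 10 nodes {elm, lime, ash, yew, rye, aster, iris, fig, reed, kale}, right has 3 {rose, cedar, bay}.
  Root rye: left subtree has 4 nodes {elm, lime, ash, yew}, right has 5 {aster, iris, fig, reed, kale}.
    Root lime: left subtree has 1 node {elm}, right has 2 {ash, yew}.
      Root yew: left subtree has 1 node {ash}, right has 0 { }.
    Root reed: left subtree has 3 nodes {aster, iris, fig}, right has 1 {kale}.
      Root aster: left subtree has 0 nodes { }, right has 2 {iris, fig}.
        Root iris: left subtree has 0 nodes { }, right has 1 {fig}.
  Root cedar: left subtree has 1 node {rose}, right has 1 {bay}.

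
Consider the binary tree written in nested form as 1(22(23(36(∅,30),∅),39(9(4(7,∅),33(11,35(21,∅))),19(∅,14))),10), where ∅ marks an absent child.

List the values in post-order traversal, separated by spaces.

30 36 23 7 4 11 21 35 33 9 14 19 39 22 10 1

Post-order visits the left subtree, then the right subtree, then the node.
At 1: go left to 22.
  At 22: go left to 23.
    At 23: go left to 36.
      At 36: no left child.
      At 36: go right to 30.
        30 is a leaf — visit 30.
      Visit 36.
    At 23: no right child.
    Visit 23.
  At 22: go right to 39.
    At 39: go left to 9.
      At 9: go left to 4.
        At 4: go left to 7.
          7 is a leaf — visit 7.
        At 4: no right child.
        Visit 4.
      At 9: go right to 33.
        At 33: go left to 11.
          11 is a leaf — visit 11.
        At 33: go right to 35.
          At 35: go left to 21.
            21 is a leaf — visit 21.
          At 35: no right child.
          Visit 35.
        Visit 33.
      Visit 9.
    At 39: go right to 19.
      At 19: no left child.
      At 19: go right to 14.
        14 is a leaf — visit 14.
      Visit 19.
    Visit 39.
  Visit 22.
At 1: go right to 10.
  10 is a leaf — visit 10.
Visit 1.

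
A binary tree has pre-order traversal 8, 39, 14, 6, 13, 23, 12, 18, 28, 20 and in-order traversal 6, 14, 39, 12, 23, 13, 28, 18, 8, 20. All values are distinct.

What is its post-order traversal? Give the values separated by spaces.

6 14 12 23 28 18 13 39 20 8

The first element of pre-order is the root; it splits in-order into left and right subtrees.
Root 8: left subtree has 8 nodes {6, 14, 39, 12, 23, 13, 28, 18}, right has 1 {20}.
  Root 39: left subtree has 2 nodes {6, 14}, right has 5 {12, 23, 13, 28, 18}.
    Root 14: left subtree has 1 node {6}, right has 0 { }.
    Root 13: left subtree has 2 nodes {12, 23}, right has 2 {28, 18}.
      Root 23: left subtree has 1 node {12}, right has 0 { }.
      Root 18: left subtree has 1 node {28}, right has 0 { }.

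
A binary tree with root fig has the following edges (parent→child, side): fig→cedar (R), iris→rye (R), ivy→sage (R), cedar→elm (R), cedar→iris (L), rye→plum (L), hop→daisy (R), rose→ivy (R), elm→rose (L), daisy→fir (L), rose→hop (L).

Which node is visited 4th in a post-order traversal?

Post-order visits the left subtree, then the right subtree, then the node.
At fig: no left child.
At fig: go right to cedar.
  At cedar: go left to iris.
    At iris: no left child.
    At iris: go right to rye.
      At rye: go left to plum.
        plum is a leaf — visit plum.
      At rye: no right child.
      Visit rye.
    Visit iris.
  At cedar: go right to elm.
    At elm: go left to rose.
      At rose: go left to hop.
        At hop: no left child.
        At hop: go right to daisy.
          At daisy: go left to fir.
            fir is a leaf — visit fir.
          At daisy: no right child.
          Visit daisy.
        Visit hop.
      At rose: go right to ivy.
        At ivy: no left child.
        At ivy: go right to sage.
          sage is a leaf — visit sage.
        Visit ivy.
      Visit rose.
    At elm: no right child.
    Visit elm.
  Visit cedar.
Visit fig.
Full post-order sequence: plum, rye, iris, fir, daisy, hop, sage, ivy, rose, elm, cedar, fig.

fir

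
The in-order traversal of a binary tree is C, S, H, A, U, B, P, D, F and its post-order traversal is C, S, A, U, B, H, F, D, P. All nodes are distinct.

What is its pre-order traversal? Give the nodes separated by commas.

The last element of post-order is the root; it splits in-order into left and right subtrees.
Root P: left subtree has 6 nodes {C, S, H, A, U, B}, right has 2 {D, F}.
  Root H: left subtree has 2 nodes {C, S}, right has 3 {A, U, B}.
    Root S: left subtree has 1 node {C}, right has 0 { }.
    Root B: left subtree has 2 nodes {A, U}, right has 0 { }.
      Root U: left subtree has 1 node {A}, right has 0 { }.
  Root D: left subtree has 0 nodes { }, right has 1 {F}.

P, H, S, C, B, U, A, D, F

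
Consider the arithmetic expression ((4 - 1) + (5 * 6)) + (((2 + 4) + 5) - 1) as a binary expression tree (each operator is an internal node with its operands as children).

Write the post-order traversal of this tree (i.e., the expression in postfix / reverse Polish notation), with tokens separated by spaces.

4 1 - 5 6 * + 2 4 + 5 + 1 - +

Post-order on an expression tree gives postfix notation: for each operator, emit left operand, right operand, then the operator.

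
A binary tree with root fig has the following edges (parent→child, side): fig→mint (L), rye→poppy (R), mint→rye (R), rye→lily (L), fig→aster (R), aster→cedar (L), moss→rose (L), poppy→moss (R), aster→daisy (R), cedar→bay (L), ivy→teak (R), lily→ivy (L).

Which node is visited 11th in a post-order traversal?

Post-order visits the left subtree, then the right subtree, then the node.
At fig: go left to mint.
  At mint: no left child.
  At mint: go right to rye.
    At rye: go left to lily.
      At lily: go left to ivy.
        At ivy: no left child.
        At ivy: go right to teak.
          teak is a leaf — visit teak.
        Visit ivy.
      At lily: no right child.
      Visit lily.
    At rye: go right to poppy.
      At poppy: no left child.
      At poppy: go right to moss.
        At moss: go left to rose.
          rose is a leaf — visit rose.
        At moss: no right child.
        Visit moss.
      Visit poppy.
    Visit rye.
  Visit mint.
At fig: go right to aster.
  At aster: go left to cedar.
    At cedar: go left to bay.
      bay is a leaf — visit bay.
    At cedar: no right child.
    Visit cedar.
  At aster: go right to daisy.
    daisy is a leaf — visit daisy.
  Visit aster.
Visit fig.
Full post-order sequence: teak, ivy, lily, rose, moss, poppy, rye, mint, bay, cedar, daisy, aster, fig.

daisy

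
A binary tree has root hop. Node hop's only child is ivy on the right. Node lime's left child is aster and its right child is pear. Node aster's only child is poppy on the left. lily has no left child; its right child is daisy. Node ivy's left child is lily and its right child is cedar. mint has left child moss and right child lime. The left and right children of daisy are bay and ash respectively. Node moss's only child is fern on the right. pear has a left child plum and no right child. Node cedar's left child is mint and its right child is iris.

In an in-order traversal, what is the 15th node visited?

In-order visits the left subtree, then the node, then the right subtree.
At hop: no left child.
Visit hop.
At hop: go right to ivy.
  At ivy: go left to lily.
    At lily: no left child.
    Visit lily.
    At lily: go right to daisy.
      At daisy: go left to bay.
        bay is a leaf — visit bay.
      Visit daisy.
      At daisy: go right to ash.
        ash is a leaf — visit ash.
  Visit ivy.
  At ivy: go right to cedar.
    At cedar: go left to mint.
      At mint: go left to moss.
        At moss: no left child.
        Visit moss.
        At moss: go right to fern.
          fern is a leaf — visit fern.
      Visit mint.
      At mint: go right to lime.
        At lime: go left to aster.
          At aster: go left to poppy.
            poppy is a leaf — visit poppy.
          Visit aster.
          At aster: no right child.
        Visit lime.
        At lime: go right to pear.
          At pear: go left to plum.
            plum is a leaf — visit plum.
          Visit pear.
          At pear: no right child.
    Visit cedar.
    At cedar: go right to iris.
      iris is a leaf — visit iris.
Full in-order sequence: hop, lily, bay, daisy, ash, ivy, moss, fern, mint, poppy, aster, lime, plum, pear, cedar, iris.

cedar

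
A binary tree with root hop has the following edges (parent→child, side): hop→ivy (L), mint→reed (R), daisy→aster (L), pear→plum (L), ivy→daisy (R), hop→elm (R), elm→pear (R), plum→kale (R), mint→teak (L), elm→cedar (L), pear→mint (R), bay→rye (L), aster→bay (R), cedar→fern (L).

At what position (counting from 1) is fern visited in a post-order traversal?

Post-order visits the left subtree, then the right subtree, then the node.
At hop: go left to ivy.
  At ivy: no left child.
  At ivy: go right to daisy.
    At daisy: go left to aster.
      At aster: no left child.
      At aster: go right to bay.
        At bay: go left to rye.
          rye is a leaf — visit rye.
        At bay: no right child.
        Visit bay.
      Visit aster.
    At daisy: no right child.
    Visit daisy.
  Visit ivy.
At hop: go right to elm.
  At elm: go left to cedar.
    At cedar: go left to fern.
      fern is a leaf — visit fern.
    At cedar: no right child.
    Visit cedar.
  At elm: go right to pear.
    At pear: go left to plum.
      At plum: no left child.
      At plum: go right to kale.
        kale is a leaf — visit kale.
      Visit plum.
    At pear: go right to mint.
      At mint: go left to teak.
        teak is a leaf — visit teak.
      At mint: go right to reed.
        reed is a leaf — visit reed.
      Visit mint.
    Visit pear.
  Visit elm.
Visit hop.
Full post-order sequence: rye, bay, aster, daisy, ivy, fern, cedar, kale, plum, teak, reed, mint, pear, elm, hop.

6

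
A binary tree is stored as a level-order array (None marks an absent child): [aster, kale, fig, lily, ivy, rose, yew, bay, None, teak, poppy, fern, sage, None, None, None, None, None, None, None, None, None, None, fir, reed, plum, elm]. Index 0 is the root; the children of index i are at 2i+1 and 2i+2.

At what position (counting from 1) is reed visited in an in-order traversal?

In-order visits the left subtree, then the node, then the right subtree.
At aster: go left to kale.
  At kale: go left to lily.
    At lily: go left to bay.
      bay is a leaf — visit bay.
    Visit lily.
    At lily: no right child.
  Visit kale.
  At kale: go right to ivy.
    At ivy: go left to teak.
      teak is a leaf — visit teak.
    Visit ivy.
    At ivy: go right to poppy.
      poppy is a leaf — visit poppy.
Visit aster.
At aster: go right to fig.
  At fig: go left to rose.
    At rose: go left to fern.
      At fern: go left to fir.
        fir is a leaf — visit fir.
      Visit fern.
      At fern: go right to reed.
        reed is a leaf — visit reed.
    Visit rose.
    At rose: go right to sage.
      At sage: go left to plum.
        plum is a leaf — visit plum.
      Visit sage.
      At sage: go right to elm.
        elm is a leaf — visit elm.
  Visit fig.
  At fig: go right to yew.
    yew is a leaf — visit yew.
Full in-order sequence: bay, lily, kale, teak, ivy, poppy, aster, fir, fern, reed, rose, plum, sage, elm, fig, yew.

10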